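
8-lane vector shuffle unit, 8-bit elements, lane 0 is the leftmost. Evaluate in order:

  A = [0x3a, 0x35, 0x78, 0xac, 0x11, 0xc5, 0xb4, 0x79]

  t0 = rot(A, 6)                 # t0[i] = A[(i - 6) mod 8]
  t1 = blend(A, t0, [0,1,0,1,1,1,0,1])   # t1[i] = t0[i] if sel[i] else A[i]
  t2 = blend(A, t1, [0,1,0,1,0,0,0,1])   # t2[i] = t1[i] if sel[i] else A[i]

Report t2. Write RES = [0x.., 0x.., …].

  t0: 78 ac 11 c5 b4 79 3a 35
  t1: 3a ac 78 c5 b4 79 b4 35
  t2: 3a ac 78 c5 11 c5 b4 35

RES = [0x3a, 0xac, 0x78, 0xc5, 0x11, 0xc5, 0xb4, 0x35]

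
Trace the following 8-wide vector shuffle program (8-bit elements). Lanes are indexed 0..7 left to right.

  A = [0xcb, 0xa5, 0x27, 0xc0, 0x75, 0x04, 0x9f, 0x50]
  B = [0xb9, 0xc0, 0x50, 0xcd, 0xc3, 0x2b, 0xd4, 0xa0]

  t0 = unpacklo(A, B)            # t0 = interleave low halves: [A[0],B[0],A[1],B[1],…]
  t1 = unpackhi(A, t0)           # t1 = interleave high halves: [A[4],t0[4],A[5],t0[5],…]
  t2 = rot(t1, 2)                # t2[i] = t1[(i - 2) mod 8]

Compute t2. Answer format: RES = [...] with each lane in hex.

  t0: cb b9 a5 c0 27 50 c0 cd
  t1: 75 27 04 50 9f c0 50 cd
  t2: 50 cd 75 27 04 50 9f c0

RES = [0x50, 0xcd, 0x75, 0x27, 0x04, 0x50, 0x9f, 0xc0]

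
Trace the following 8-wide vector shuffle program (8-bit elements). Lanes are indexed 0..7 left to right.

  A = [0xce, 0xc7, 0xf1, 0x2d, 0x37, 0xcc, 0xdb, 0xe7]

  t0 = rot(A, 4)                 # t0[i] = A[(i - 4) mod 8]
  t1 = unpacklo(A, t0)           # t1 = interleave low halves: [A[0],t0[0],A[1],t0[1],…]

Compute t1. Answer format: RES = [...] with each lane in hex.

RES = [ 0xce  0x37  0xc7  0xcc  0xf1  0xdb  0x2d  0xe7 ]

t0 = [0x37, 0xcc, 0xdb, 0xe7, 0xce, 0xc7, 0xf1, 0x2d]
t1 = [0xce, 0x37, 0xc7, 0xcc, 0xf1, 0xdb, 0x2d, 0xe7]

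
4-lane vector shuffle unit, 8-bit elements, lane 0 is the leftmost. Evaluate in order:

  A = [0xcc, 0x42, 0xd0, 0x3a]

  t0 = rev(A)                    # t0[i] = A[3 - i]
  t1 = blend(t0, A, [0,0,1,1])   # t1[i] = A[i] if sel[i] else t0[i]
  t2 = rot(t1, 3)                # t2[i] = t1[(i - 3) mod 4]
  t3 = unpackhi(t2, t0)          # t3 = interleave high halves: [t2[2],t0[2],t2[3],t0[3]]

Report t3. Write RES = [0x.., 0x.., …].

  t0: 3a d0 42 cc
  t1: 3a d0 d0 3a
  t2: d0 d0 3a 3a
  t3: 3a 42 3a cc

RES = [0x3a, 0x42, 0x3a, 0xcc]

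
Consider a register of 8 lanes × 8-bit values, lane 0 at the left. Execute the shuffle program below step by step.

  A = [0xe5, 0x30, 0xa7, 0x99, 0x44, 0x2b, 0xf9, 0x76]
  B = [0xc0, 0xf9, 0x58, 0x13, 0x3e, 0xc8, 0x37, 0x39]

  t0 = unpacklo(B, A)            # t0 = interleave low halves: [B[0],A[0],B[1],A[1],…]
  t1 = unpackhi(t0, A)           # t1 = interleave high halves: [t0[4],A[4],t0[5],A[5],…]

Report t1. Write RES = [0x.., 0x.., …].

→ t0 |c0|e5|f9|30|58|a7|13|99|
→ t1 |58|44|a7|2b|13|f9|99|76|

RES = [0x58, 0x44, 0xa7, 0x2b, 0x13, 0xf9, 0x99, 0x76]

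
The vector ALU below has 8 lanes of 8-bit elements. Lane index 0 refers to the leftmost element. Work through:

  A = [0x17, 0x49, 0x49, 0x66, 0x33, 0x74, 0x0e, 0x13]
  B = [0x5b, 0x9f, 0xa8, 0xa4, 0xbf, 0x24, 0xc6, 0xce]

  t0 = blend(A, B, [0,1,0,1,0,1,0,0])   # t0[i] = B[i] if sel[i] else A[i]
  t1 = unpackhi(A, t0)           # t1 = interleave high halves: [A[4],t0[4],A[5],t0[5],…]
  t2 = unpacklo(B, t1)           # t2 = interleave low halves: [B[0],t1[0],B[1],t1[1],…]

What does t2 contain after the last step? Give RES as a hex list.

  t0: 17 9f 49 a4 33 24 0e 13
  t1: 33 33 74 24 0e 0e 13 13
  t2: 5b 33 9f 33 a8 74 a4 24

RES = [ 0x5b  0x33  0x9f  0x33  0xa8  0x74  0xa4  0x24 ]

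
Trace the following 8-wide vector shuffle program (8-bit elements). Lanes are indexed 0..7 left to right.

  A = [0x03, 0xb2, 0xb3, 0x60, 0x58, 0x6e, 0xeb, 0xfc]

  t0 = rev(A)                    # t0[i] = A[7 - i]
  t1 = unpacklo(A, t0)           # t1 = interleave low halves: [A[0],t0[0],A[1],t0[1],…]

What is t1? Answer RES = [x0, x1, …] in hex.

  t0: fc eb 6e 58 60 b3 b2 03
  t1: 03 fc b2 eb b3 6e 60 58

RES = [0x03, 0xfc, 0xb2, 0xeb, 0xb3, 0x6e, 0x60, 0x58]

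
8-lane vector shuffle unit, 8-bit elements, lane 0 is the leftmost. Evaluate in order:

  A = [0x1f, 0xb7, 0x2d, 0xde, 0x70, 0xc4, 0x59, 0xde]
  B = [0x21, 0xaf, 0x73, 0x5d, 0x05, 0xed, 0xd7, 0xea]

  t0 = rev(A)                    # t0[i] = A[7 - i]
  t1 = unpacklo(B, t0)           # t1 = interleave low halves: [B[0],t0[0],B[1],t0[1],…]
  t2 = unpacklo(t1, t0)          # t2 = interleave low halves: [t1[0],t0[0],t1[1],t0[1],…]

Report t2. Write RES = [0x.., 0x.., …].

  t0: de 59 c4 70 de 2d b7 1f
  t1: 21 de af 59 73 c4 5d 70
  t2: 21 de de 59 af c4 59 70

RES = [ 0x21  0xde  0xde  0x59  0xaf  0xc4  0x59  0x70 ]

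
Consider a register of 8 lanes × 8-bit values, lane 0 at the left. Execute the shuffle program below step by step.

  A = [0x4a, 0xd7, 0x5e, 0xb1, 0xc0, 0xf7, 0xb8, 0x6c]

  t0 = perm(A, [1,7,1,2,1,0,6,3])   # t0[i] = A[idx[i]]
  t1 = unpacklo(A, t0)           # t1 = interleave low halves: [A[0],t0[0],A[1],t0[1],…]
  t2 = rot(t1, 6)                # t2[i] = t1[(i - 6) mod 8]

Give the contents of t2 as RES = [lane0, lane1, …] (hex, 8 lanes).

RES = [0xd7, 0x6c, 0x5e, 0xd7, 0xb1, 0x5e, 0x4a, 0xd7]

  t0: d7 6c d7 5e d7 4a b8 b1
  t1: 4a d7 d7 6c 5e d7 b1 5e
  t2: d7 6c 5e d7 b1 5e 4a d7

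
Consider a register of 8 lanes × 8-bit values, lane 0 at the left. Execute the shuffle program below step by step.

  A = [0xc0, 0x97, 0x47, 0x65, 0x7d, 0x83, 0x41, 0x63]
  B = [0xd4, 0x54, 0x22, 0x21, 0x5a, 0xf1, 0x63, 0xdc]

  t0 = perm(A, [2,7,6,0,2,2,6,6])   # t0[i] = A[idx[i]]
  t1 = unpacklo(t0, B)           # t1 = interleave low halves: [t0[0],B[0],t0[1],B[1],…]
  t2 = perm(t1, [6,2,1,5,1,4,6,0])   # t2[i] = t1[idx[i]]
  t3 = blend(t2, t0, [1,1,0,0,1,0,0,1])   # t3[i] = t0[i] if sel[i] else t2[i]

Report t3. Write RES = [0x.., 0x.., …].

t0 = [0x47, 0x63, 0x41, 0xc0, 0x47, 0x47, 0x41, 0x41]
t1 = [0x47, 0xd4, 0x63, 0x54, 0x41, 0x22, 0xc0, 0x21]
t2 = [0xc0, 0x63, 0xd4, 0x22, 0xd4, 0x41, 0xc0, 0x47]
t3 = [0x47, 0x63, 0xd4, 0x22, 0x47, 0x41, 0xc0, 0x41]

RES = [ 0x47  0x63  0xd4  0x22  0x47  0x41  0xc0  0x41 ]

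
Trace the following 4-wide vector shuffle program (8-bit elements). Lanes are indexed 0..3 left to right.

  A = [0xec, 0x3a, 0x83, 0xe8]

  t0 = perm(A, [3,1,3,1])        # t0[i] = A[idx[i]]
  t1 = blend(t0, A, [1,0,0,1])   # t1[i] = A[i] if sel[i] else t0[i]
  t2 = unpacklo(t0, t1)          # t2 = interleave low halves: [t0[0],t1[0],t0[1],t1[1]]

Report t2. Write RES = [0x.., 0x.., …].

RES = [0xe8, 0xec, 0x3a, 0x3a]

→ t0 |e8|3a|e8|3a|
→ t1 |ec|3a|e8|e8|
→ t2 |e8|ec|3a|3a|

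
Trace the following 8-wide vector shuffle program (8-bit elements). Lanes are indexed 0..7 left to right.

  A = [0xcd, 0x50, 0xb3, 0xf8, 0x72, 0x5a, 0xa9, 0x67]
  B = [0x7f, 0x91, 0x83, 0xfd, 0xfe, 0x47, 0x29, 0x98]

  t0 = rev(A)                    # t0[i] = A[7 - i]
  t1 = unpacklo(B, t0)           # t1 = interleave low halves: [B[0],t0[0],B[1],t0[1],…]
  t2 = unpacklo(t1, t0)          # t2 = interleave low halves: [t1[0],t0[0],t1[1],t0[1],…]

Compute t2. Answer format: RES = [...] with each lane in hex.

RES = [ 0x7f  0x67  0x67  0xa9  0x91  0x5a  0xa9  0x72 ]

→ t0 |67|a9|5a|72|f8|b3|50|cd|
→ t1 |7f|67|91|a9|83|5a|fd|72|
→ t2 |7f|67|67|a9|91|5a|a9|72|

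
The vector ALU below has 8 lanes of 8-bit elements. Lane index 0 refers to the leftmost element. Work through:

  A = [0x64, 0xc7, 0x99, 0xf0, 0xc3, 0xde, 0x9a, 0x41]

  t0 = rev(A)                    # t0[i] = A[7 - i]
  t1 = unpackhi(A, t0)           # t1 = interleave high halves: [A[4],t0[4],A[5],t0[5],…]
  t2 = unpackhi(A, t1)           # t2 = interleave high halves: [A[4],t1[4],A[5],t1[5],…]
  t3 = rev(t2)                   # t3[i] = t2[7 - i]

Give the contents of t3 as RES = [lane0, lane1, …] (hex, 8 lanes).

→ t0 |41|9a|de|c3|f0|99|c7|64|
→ t1 |c3|f0|de|99|9a|c7|41|64|
→ t2 |c3|9a|de|c7|9a|41|41|64|
→ t3 |64|41|41|9a|c7|de|9a|c3|

RES = [ 0x64  0x41  0x41  0x9a  0xc7  0xde  0x9a  0xc3 ]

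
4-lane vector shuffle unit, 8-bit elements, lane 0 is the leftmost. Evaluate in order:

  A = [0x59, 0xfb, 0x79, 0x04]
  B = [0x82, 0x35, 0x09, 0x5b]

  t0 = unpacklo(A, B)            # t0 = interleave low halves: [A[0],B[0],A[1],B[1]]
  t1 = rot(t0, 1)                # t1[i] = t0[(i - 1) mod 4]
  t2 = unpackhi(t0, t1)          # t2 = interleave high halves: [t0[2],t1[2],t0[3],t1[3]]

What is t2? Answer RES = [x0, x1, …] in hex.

  t0: 59 82 fb 35
  t1: 35 59 82 fb
  t2: fb 82 35 fb

RES = [ 0xfb  0x82  0x35  0xfb ]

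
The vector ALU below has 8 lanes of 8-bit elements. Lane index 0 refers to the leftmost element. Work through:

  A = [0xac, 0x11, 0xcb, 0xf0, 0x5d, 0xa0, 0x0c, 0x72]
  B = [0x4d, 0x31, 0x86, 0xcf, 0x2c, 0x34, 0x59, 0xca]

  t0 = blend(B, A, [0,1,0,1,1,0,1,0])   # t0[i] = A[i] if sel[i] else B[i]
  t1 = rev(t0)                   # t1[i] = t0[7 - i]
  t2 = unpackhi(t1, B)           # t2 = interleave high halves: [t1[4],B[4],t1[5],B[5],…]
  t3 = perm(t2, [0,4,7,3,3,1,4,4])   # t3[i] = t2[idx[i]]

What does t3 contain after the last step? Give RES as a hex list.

→ t0 |4d|11|86|f0|5d|34|0c|ca|
→ t1 |ca|0c|34|5d|f0|86|11|4d|
→ t2 |f0|2c|86|34|11|59|4d|ca|
→ t3 |f0|11|ca|34|34|2c|11|11|

RES = [0xf0, 0x11, 0xca, 0x34, 0x34, 0x2c, 0x11, 0x11]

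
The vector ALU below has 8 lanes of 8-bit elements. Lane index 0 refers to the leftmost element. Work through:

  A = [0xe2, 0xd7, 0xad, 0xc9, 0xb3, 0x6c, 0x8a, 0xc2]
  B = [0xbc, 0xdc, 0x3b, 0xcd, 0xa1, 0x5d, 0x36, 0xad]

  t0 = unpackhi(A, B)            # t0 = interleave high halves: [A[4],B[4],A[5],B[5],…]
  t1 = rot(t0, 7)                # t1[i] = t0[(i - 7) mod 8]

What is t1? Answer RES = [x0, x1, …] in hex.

  t0: b3 a1 6c 5d 8a 36 c2 ad
  t1: a1 6c 5d 8a 36 c2 ad b3

RES = [0xa1, 0x6c, 0x5d, 0x8a, 0x36, 0xc2, 0xad, 0xb3]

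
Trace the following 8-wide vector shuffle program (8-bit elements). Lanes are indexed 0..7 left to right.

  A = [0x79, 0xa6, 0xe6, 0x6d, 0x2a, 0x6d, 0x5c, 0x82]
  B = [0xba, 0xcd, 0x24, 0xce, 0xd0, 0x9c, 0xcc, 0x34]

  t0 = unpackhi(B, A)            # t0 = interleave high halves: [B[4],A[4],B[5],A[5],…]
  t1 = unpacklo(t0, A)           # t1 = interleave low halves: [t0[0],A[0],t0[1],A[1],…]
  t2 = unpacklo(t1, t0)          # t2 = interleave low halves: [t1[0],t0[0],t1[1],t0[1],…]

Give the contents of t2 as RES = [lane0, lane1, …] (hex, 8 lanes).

RES = [ 0xd0  0xd0  0x79  0x2a  0x2a  0x9c  0xa6  0x6d ]

→ t0 |d0|2a|9c|6d|cc|5c|34|82|
→ t1 |d0|79|2a|a6|9c|e6|6d|6d|
→ t2 |d0|d0|79|2a|2a|9c|a6|6d|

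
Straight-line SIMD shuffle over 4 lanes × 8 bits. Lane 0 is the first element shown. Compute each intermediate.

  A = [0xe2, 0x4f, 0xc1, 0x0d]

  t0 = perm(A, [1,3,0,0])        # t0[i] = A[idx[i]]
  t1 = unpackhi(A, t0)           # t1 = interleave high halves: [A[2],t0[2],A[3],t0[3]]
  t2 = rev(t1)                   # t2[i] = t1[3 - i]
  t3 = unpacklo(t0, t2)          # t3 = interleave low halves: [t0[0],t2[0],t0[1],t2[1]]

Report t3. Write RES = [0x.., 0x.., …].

RES = [0x4f, 0xe2, 0x0d, 0x0d]

t0 = [0x4f, 0x0d, 0xe2, 0xe2]
t1 = [0xc1, 0xe2, 0x0d, 0xe2]
t2 = [0xe2, 0x0d, 0xe2, 0xc1]
t3 = [0x4f, 0xe2, 0x0d, 0x0d]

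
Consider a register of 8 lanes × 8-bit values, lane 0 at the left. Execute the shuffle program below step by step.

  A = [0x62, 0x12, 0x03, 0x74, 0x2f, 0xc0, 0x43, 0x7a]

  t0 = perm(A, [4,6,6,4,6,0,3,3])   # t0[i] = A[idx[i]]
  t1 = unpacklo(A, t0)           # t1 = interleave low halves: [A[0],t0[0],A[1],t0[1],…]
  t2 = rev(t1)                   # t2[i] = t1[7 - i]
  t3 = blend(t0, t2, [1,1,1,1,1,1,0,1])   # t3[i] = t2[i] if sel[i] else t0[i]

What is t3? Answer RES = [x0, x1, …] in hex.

RES = [0x2f, 0x74, 0x43, 0x03, 0x43, 0x12, 0x74, 0x62]

→ t0 |2f|43|43|2f|43|62|74|74|
→ t1 |62|2f|12|43|03|43|74|2f|
→ t2 |2f|74|43|03|43|12|2f|62|
→ t3 |2f|74|43|03|43|12|74|62|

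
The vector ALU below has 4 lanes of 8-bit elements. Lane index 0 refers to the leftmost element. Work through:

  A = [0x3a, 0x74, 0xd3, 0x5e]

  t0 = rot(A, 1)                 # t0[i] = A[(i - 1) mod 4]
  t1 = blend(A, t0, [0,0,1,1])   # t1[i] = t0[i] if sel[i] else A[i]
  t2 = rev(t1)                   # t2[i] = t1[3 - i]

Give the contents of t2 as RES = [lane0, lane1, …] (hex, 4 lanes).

RES = [0xd3, 0x74, 0x74, 0x3a]

t0 = [0x5e, 0x3a, 0x74, 0xd3]
t1 = [0x3a, 0x74, 0x74, 0xd3]
t2 = [0xd3, 0x74, 0x74, 0x3a]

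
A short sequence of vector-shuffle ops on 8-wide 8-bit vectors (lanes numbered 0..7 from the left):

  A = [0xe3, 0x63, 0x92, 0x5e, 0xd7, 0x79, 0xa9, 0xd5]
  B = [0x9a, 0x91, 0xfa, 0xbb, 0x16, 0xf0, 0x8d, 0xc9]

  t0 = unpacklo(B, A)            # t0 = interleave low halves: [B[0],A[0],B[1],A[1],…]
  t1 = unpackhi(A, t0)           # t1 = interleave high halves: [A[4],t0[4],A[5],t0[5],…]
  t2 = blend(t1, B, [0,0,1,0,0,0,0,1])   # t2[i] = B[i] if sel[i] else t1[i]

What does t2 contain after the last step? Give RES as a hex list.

RES = [ 0xd7  0xfa  0xfa  0x92  0xa9  0xbb  0xd5  0xc9 ]

→ t0 |9a|e3|91|63|fa|92|bb|5e|
→ t1 |d7|fa|79|92|a9|bb|d5|5e|
→ t2 |d7|fa|fa|92|a9|bb|d5|c9|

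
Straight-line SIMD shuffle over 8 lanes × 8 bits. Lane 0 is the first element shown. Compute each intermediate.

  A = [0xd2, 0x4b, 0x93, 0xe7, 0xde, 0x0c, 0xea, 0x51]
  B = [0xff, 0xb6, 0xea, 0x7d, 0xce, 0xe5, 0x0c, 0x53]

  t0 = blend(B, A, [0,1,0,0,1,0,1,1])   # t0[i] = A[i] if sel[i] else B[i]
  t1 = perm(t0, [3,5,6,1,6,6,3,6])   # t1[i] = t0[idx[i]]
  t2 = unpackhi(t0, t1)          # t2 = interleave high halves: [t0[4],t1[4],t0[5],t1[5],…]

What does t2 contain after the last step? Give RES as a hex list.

RES = [0xde, 0xea, 0xe5, 0xea, 0xea, 0x7d, 0x51, 0xea]

t0 = [0xff, 0x4b, 0xea, 0x7d, 0xde, 0xe5, 0xea, 0x51]
t1 = [0x7d, 0xe5, 0xea, 0x4b, 0xea, 0xea, 0x7d, 0xea]
t2 = [0xde, 0xea, 0xe5, 0xea, 0xea, 0x7d, 0x51, 0xea]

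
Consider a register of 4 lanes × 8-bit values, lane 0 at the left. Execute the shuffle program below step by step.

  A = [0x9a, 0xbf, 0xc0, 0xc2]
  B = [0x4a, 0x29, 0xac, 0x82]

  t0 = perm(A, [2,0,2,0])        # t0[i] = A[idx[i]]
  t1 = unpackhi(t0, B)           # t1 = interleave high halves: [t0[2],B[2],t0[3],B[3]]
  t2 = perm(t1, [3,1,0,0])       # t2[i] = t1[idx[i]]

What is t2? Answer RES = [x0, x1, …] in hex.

  t0: c0 9a c0 9a
  t1: c0 ac 9a 82
  t2: 82 ac c0 c0

RES = [ 0x82  0xac  0xc0  0xc0 ]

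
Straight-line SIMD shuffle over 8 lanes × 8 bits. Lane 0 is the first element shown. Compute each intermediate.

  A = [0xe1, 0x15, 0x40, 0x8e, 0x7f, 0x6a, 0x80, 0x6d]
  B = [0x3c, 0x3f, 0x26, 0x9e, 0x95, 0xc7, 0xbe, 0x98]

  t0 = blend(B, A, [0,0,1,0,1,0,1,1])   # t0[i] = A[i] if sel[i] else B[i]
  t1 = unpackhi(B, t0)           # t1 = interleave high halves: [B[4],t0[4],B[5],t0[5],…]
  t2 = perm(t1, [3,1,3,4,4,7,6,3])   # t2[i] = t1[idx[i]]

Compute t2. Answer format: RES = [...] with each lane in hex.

t0 = [0x3c, 0x3f, 0x40, 0x9e, 0x7f, 0xc7, 0x80, 0x6d]
t1 = [0x95, 0x7f, 0xc7, 0xc7, 0xbe, 0x80, 0x98, 0x6d]
t2 = [0xc7, 0x7f, 0xc7, 0xbe, 0xbe, 0x6d, 0x98, 0xc7]

RES = [ 0xc7  0x7f  0xc7  0xbe  0xbe  0x6d  0x98  0xc7 ]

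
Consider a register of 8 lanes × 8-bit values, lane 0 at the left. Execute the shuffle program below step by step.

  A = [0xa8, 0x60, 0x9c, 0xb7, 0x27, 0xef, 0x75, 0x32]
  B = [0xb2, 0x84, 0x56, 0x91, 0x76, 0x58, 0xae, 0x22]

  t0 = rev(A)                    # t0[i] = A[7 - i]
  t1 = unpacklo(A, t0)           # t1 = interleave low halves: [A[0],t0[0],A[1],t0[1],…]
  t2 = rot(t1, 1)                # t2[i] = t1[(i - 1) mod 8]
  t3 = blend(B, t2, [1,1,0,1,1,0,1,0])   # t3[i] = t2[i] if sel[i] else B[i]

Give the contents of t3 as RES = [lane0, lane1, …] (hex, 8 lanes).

RES = [ 0x27  0xa8  0x56  0x60  0x75  0x58  0xef  0x22 ]

→ t0 |32|75|ef|27|b7|9c|60|a8|
→ t1 |a8|32|60|75|9c|ef|b7|27|
→ t2 |27|a8|32|60|75|9c|ef|b7|
→ t3 |27|a8|56|60|75|58|ef|22|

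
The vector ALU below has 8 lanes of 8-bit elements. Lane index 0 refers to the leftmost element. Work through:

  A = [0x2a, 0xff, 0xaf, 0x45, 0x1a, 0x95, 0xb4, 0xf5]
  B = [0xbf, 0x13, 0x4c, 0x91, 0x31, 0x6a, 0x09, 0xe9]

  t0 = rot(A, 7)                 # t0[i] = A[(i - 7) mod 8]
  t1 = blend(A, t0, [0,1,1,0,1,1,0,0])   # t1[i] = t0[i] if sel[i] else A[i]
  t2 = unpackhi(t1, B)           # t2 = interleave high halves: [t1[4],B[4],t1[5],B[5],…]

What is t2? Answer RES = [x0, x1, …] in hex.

RES = [0x95, 0x31, 0xb4, 0x6a, 0xb4, 0x09, 0xf5, 0xe9]

→ t0 |ff|af|45|1a|95|b4|f5|2a|
→ t1 |2a|af|45|45|95|b4|b4|f5|
→ t2 |95|31|b4|6a|b4|09|f5|e9|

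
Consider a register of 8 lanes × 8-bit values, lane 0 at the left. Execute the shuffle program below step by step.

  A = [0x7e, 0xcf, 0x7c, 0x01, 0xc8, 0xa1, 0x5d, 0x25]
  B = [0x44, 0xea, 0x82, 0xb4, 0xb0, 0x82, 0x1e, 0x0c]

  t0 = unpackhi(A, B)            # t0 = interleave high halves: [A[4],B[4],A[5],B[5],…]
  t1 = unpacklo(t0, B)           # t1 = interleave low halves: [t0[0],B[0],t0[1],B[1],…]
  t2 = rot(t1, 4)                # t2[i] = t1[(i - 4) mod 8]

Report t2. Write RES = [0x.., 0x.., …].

  t0: c8 b0 a1 82 5d 1e 25 0c
  t1: c8 44 b0 ea a1 82 82 b4
  t2: a1 82 82 b4 c8 44 b0 ea

RES = [ 0xa1  0x82  0x82  0xb4  0xc8  0x44  0xb0  0xea ]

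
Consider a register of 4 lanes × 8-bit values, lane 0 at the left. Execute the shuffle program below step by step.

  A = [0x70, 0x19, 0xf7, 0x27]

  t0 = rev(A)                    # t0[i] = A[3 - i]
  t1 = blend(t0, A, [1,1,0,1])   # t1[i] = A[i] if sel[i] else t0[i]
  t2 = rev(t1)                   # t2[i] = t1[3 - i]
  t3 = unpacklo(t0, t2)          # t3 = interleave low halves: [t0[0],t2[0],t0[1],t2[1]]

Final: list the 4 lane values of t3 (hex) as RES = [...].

  t0: 27 f7 19 70
  t1: 70 19 19 27
  t2: 27 19 19 70
  t3: 27 27 f7 19

RES = [ 0x27  0x27  0xf7  0x19 ]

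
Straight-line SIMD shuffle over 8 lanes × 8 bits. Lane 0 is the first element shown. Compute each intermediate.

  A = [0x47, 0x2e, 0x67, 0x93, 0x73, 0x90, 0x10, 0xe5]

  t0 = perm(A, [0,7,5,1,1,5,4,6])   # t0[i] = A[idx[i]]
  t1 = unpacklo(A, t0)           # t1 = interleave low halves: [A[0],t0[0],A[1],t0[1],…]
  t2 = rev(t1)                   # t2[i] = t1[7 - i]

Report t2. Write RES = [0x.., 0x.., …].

  t0: 47 e5 90 2e 2e 90 73 10
  t1: 47 47 2e e5 67 90 93 2e
  t2: 2e 93 90 67 e5 2e 47 47

RES = [ 0x2e  0x93  0x90  0x67  0xe5  0x2e  0x47  0x47 ]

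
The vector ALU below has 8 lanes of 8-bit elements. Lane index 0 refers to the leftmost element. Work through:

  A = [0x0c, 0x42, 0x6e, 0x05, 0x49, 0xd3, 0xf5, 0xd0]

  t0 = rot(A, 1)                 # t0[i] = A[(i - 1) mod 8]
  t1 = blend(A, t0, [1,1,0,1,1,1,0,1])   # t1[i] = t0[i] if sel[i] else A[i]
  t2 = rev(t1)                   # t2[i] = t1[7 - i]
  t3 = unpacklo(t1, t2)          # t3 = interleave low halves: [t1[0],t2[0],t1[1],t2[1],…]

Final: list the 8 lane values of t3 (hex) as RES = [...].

RES = [ 0xd0  0xf5  0x0c  0xf5  0x6e  0x49  0x6e  0x05 ]

→ t0 |d0|0c|42|6e|05|49|d3|f5|
→ t1 |d0|0c|6e|6e|05|49|f5|f5|
→ t2 |f5|f5|49|05|6e|6e|0c|d0|
→ t3 |d0|f5|0c|f5|6e|49|6e|05|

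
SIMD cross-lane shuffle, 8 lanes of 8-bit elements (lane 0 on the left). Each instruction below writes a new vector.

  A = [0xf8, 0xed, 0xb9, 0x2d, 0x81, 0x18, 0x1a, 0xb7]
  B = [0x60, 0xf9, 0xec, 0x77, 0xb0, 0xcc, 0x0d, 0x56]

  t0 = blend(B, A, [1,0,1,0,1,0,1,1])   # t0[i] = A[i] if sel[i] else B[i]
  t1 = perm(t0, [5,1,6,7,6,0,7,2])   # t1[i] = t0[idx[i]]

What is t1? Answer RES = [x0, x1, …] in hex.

RES = [ 0xcc  0xf9  0x1a  0xb7  0x1a  0xf8  0xb7  0xb9 ]

t0 = [0xf8, 0xf9, 0xb9, 0x77, 0x81, 0xcc, 0x1a, 0xb7]
t1 = [0xcc, 0xf9, 0x1a, 0xb7, 0x1a, 0xf8, 0xb7, 0xb9]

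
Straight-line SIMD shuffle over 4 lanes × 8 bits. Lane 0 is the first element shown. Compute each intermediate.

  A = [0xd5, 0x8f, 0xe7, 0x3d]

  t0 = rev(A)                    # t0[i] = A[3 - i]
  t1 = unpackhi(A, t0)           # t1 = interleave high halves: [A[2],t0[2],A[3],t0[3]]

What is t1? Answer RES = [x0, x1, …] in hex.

  t0: 3d e7 8f d5
  t1: e7 8f 3d d5

RES = [0xe7, 0x8f, 0x3d, 0xd5]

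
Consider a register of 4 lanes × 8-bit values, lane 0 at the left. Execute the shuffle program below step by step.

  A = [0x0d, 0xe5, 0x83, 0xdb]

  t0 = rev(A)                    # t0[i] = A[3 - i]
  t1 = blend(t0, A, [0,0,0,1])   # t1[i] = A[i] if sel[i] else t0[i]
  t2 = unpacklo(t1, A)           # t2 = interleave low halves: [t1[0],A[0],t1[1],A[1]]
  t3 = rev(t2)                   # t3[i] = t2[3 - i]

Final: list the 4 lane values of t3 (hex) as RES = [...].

RES = [0xe5, 0x83, 0x0d, 0xdb]

→ t0 |db|83|e5|0d|
→ t1 |db|83|e5|db|
→ t2 |db|0d|83|e5|
→ t3 |e5|83|0d|db|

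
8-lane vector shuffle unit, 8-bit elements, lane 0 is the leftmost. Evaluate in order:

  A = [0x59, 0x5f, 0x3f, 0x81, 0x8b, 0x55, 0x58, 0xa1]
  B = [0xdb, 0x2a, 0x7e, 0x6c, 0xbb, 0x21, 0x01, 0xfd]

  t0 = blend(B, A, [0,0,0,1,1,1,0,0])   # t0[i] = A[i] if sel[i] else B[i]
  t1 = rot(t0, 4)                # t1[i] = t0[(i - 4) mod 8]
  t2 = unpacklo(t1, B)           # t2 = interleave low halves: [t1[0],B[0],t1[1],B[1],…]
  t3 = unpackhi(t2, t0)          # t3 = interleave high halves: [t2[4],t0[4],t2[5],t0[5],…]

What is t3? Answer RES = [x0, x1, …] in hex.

t0 = [0xdb, 0x2a, 0x7e, 0x81, 0x8b, 0x55, 0x01, 0xfd]
t1 = [0x8b, 0x55, 0x01, 0xfd, 0xdb, 0x2a, 0x7e, 0x81]
t2 = [0x8b, 0xdb, 0x55, 0x2a, 0x01, 0x7e, 0xfd, 0x6c]
t3 = [0x01, 0x8b, 0x7e, 0x55, 0xfd, 0x01, 0x6c, 0xfd]

RES = [0x01, 0x8b, 0x7e, 0x55, 0xfd, 0x01, 0x6c, 0xfd]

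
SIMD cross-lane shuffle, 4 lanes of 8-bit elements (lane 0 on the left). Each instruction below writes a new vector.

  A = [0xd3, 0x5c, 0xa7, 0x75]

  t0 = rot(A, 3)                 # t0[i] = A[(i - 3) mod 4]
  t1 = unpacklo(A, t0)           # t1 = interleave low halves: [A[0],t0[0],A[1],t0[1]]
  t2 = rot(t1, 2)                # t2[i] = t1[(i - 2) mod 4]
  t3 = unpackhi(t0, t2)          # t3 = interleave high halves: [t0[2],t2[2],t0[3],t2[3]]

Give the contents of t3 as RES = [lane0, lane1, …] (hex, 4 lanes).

→ t0 |5c|a7|75|d3|
→ t1 |d3|5c|5c|a7|
→ t2 |5c|a7|d3|5c|
→ t3 |75|d3|d3|5c|

RES = [0x75, 0xd3, 0xd3, 0x5c]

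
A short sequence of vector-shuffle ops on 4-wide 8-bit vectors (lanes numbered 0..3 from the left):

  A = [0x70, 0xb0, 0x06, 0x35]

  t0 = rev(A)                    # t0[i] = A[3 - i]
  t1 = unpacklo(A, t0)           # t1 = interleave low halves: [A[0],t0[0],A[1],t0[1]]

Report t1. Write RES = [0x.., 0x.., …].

RES = [0x70, 0x35, 0xb0, 0x06]

t0 = [0x35, 0x06, 0xb0, 0x70]
t1 = [0x70, 0x35, 0xb0, 0x06]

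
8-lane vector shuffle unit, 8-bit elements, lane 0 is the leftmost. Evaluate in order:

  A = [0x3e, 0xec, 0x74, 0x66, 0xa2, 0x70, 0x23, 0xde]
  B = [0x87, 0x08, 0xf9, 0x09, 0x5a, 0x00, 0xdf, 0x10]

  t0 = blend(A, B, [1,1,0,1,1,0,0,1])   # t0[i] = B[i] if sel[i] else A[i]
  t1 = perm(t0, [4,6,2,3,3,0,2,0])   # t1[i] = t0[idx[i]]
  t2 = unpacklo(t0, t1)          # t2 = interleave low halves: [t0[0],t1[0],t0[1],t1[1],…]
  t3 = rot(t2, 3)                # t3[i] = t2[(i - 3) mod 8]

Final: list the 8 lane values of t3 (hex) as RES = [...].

RES = [0x74, 0x09, 0x09, 0x87, 0x5a, 0x08, 0x23, 0x74]

→ t0 |87|08|74|09|5a|70|23|10|
→ t1 |5a|23|74|09|09|87|74|87|
→ t2 |87|5a|08|23|74|74|09|09|
→ t3 |74|09|09|87|5a|08|23|74|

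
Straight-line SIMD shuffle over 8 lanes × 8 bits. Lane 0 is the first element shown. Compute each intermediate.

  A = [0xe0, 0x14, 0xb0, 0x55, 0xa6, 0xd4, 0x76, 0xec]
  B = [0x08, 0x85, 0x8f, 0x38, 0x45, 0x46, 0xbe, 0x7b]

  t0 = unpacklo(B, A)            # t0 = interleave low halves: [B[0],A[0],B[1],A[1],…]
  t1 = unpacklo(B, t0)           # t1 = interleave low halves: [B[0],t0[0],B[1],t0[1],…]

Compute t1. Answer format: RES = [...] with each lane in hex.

RES = [0x08, 0x08, 0x85, 0xe0, 0x8f, 0x85, 0x38, 0x14]

→ t0 |08|e0|85|14|8f|b0|38|55|
→ t1 |08|08|85|e0|8f|85|38|14|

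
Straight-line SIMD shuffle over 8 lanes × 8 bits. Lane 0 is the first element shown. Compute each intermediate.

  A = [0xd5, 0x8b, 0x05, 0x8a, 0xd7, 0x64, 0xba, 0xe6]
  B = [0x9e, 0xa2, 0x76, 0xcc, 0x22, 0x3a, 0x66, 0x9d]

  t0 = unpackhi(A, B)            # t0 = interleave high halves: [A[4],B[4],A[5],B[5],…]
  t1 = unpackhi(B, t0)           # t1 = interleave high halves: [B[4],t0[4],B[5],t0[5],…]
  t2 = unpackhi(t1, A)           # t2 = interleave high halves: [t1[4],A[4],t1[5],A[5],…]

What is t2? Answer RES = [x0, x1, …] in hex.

RES = [ 0x66  0xd7  0xe6  0x64  0x9d  0xba  0x9d  0xe6 ]

→ t0 |d7|22|64|3a|ba|66|e6|9d|
→ t1 |22|ba|3a|66|66|e6|9d|9d|
→ t2 |66|d7|e6|64|9d|ba|9d|e6|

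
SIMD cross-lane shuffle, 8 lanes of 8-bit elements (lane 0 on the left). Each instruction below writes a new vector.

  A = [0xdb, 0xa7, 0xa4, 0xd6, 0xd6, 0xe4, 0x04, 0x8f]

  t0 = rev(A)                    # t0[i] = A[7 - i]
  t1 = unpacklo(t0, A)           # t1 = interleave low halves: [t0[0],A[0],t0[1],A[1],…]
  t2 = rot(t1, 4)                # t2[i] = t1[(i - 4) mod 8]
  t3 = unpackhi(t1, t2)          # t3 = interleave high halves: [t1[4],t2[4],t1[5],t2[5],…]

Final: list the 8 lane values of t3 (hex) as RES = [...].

RES = [ 0xe4  0x8f  0xa4  0xdb  0xd6  0x04  0xd6  0xa7 ]

  t0: 8f 04 e4 d6 d6 a4 a7 db
  t1: 8f db 04 a7 e4 a4 d6 d6
  t2: e4 a4 d6 d6 8f db 04 a7
  t3: e4 8f a4 db d6 04 d6 a7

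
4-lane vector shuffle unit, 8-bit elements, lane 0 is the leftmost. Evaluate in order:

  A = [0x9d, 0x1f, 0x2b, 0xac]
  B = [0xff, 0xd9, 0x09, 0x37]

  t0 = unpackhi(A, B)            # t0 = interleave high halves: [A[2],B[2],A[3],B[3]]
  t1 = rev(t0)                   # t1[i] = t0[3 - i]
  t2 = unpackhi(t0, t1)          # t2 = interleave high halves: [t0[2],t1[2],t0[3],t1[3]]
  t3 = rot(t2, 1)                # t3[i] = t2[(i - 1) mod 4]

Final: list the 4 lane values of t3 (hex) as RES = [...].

  t0: 2b 09 ac 37
  t1: 37 ac 09 2b
  t2: ac 09 37 2b
  t3: 2b ac 09 37

RES = [0x2b, 0xac, 0x09, 0x37]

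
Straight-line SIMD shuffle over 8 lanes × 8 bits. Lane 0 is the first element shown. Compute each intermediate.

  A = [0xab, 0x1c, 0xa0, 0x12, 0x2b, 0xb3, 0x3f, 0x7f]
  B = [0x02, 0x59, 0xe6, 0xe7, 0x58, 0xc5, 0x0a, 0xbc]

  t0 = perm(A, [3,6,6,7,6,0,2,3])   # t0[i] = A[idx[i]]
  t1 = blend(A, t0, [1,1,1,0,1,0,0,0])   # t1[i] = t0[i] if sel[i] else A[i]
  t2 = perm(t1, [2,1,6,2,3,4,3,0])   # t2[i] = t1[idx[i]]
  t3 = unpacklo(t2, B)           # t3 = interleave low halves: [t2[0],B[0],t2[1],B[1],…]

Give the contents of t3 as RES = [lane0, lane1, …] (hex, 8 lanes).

RES = [ 0x3f  0x02  0x3f  0x59  0x3f  0xe6  0x3f  0xe7 ]

  t0: 12 3f 3f 7f 3f ab a0 12
  t1: 12 3f 3f 12 3f b3 3f 7f
  t2: 3f 3f 3f 3f 12 3f 12 12
  t3: 3f 02 3f 59 3f e6 3f e7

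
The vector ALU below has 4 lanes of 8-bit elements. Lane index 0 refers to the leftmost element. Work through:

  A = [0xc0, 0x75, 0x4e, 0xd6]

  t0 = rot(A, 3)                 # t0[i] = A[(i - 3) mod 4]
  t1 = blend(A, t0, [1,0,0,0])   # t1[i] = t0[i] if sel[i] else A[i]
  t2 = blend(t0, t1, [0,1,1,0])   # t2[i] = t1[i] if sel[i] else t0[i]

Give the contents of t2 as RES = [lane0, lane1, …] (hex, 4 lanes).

RES = [ 0x75  0x75  0x4e  0xc0 ]

→ t0 |75|4e|d6|c0|
→ t1 |75|75|4e|d6|
→ t2 |75|75|4e|c0|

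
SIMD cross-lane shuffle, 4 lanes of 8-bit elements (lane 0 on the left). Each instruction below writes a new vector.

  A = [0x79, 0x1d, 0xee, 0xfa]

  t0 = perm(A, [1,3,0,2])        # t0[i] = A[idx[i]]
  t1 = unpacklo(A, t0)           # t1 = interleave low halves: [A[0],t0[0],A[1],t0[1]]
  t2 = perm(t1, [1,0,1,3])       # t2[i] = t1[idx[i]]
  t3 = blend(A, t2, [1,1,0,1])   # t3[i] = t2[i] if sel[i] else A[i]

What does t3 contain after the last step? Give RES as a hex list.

RES = [ 0x1d  0x79  0xee  0xfa ]

t0 = [0x1d, 0xfa, 0x79, 0xee]
t1 = [0x79, 0x1d, 0x1d, 0xfa]
t2 = [0x1d, 0x79, 0x1d, 0xfa]
t3 = [0x1d, 0x79, 0xee, 0xfa]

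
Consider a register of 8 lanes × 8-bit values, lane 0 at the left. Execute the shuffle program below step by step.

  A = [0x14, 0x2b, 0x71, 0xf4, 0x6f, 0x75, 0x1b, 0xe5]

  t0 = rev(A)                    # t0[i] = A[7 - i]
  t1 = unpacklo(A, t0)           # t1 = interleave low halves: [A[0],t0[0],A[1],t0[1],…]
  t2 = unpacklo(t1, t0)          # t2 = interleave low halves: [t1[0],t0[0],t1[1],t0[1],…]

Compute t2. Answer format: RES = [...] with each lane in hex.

RES = [0x14, 0xe5, 0xe5, 0x1b, 0x2b, 0x75, 0x1b, 0x6f]

  t0: e5 1b 75 6f f4 71 2b 14
  t1: 14 e5 2b 1b 71 75 f4 6f
  t2: 14 e5 e5 1b 2b 75 1b 6f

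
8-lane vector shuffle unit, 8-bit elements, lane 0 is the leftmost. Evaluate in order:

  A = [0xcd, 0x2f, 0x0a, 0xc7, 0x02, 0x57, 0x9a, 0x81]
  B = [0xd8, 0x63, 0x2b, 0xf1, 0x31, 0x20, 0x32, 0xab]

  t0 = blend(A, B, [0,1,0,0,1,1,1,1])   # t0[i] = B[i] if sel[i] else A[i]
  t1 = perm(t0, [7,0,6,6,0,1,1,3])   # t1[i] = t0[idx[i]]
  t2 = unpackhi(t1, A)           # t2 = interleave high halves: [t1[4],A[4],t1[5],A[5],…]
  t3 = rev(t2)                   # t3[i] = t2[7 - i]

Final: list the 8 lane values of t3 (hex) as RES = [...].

RES = [ 0x81  0xc7  0x9a  0x63  0x57  0x63  0x02  0xcd ]

t0 = [0xcd, 0x63, 0x0a, 0xc7, 0x31, 0x20, 0x32, 0xab]
t1 = [0xab, 0xcd, 0x32, 0x32, 0xcd, 0x63, 0x63, 0xc7]
t2 = [0xcd, 0x02, 0x63, 0x57, 0x63, 0x9a, 0xc7, 0x81]
t3 = [0x81, 0xc7, 0x9a, 0x63, 0x57, 0x63, 0x02, 0xcd]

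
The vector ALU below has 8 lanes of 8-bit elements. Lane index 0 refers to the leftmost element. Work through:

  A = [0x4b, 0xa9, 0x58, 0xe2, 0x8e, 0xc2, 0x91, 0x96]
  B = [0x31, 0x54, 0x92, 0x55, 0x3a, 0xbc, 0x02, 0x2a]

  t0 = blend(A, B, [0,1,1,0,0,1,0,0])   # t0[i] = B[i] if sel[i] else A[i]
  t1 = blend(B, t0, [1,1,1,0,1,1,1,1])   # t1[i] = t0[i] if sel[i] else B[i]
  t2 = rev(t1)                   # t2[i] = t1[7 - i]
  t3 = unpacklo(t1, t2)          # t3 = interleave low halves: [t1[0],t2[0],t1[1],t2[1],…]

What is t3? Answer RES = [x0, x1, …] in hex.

RES = [0x4b, 0x96, 0x54, 0x91, 0x92, 0xbc, 0x55, 0x8e]

→ t0 |4b|54|92|e2|8e|bc|91|96|
→ t1 |4b|54|92|55|8e|bc|91|96|
→ t2 |96|91|bc|8e|55|92|54|4b|
→ t3 |4b|96|54|91|92|bc|55|8e|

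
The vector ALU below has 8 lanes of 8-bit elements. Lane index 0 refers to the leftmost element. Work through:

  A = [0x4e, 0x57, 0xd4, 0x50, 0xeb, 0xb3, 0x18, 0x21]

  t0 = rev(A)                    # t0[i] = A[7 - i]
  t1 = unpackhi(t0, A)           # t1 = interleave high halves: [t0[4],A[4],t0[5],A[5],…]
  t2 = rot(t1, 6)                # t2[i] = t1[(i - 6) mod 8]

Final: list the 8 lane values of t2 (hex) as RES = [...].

  t0: 21 18 b3 eb 50 d4 57 4e
  t1: 50 eb d4 b3 57 18 4e 21
  t2: d4 b3 57 18 4e 21 50 eb

RES = [ 0xd4  0xb3  0x57  0x18  0x4e  0x21  0x50  0xeb ]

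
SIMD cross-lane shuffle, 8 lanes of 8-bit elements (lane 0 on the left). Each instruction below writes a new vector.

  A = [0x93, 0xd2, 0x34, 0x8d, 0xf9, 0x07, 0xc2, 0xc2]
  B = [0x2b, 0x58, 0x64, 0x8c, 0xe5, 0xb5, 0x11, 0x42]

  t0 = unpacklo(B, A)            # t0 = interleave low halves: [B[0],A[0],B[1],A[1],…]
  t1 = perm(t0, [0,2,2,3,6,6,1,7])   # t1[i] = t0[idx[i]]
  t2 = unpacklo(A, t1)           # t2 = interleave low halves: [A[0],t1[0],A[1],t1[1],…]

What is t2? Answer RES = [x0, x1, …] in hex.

→ t0 |2b|93|58|d2|64|34|8c|8d|
→ t1 |2b|58|58|d2|8c|8c|93|8d|
→ t2 |93|2b|d2|58|34|58|8d|d2|

RES = [0x93, 0x2b, 0xd2, 0x58, 0x34, 0x58, 0x8d, 0xd2]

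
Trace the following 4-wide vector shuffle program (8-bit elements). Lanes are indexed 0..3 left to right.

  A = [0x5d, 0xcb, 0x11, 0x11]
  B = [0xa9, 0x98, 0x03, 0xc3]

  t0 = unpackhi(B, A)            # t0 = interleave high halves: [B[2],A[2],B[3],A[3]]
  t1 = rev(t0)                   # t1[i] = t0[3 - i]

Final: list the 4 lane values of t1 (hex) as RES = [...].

→ t0 |03|11|c3|11|
→ t1 |11|c3|11|03|

RES = [0x11, 0xc3, 0x11, 0x03]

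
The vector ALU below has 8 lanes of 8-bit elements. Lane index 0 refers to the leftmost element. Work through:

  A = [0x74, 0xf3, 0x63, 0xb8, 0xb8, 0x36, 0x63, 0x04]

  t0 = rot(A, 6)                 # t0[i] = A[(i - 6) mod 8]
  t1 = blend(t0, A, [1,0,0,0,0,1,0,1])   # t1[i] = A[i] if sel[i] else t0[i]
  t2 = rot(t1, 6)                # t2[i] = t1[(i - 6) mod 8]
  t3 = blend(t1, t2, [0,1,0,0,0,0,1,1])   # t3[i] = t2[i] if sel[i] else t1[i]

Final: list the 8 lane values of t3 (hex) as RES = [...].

t0 = [0x63, 0xb8, 0xb8, 0x36, 0x63, 0x04, 0x74, 0xf3]
t1 = [0x74, 0xb8, 0xb8, 0x36, 0x63, 0x36, 0x74, 0x04]
t2 = [0xb8, 0x36, 0x63, 0x36, 0x74, 0x04, 0x74, 0xb8]
t3 = [0x74, 0x36, 0xb8, 0x36, 0x63, 0x36, 0x74, 0xb8]

RES = [0x74, 0x36, 0xb8, 0x36, 0x63, 0x36, 0x74, 0xb8]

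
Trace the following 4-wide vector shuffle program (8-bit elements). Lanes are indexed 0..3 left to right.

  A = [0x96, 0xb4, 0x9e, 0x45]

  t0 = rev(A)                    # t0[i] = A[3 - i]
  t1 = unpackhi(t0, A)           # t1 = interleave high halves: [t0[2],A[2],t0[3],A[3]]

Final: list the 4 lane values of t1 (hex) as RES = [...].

→ t0 |45|9e|b4|96|
→ t1 |b4|9e|96|45|

RES = [ 0xb4  0x9e  0x96  0x45 ]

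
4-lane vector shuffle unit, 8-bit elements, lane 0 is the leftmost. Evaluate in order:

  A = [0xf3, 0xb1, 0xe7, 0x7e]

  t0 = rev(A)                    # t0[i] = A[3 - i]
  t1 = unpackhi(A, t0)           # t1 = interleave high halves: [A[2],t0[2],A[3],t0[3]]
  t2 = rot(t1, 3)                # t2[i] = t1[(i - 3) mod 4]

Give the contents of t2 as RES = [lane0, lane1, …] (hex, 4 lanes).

RES = [ 0xb1  0x7e  0xf3  0xe7 ]

  t0: 7e e7 b1 f3
  t1: e7 b1 7e f3
  t2: b1 7e f3 e7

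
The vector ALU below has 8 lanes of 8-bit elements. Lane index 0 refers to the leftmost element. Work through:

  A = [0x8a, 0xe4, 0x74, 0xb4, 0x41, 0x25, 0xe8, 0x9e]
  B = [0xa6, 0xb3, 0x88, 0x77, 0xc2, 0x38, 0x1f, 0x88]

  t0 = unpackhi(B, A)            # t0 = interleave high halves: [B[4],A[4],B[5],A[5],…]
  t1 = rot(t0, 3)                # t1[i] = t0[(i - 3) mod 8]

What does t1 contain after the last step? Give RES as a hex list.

  t0: c2 41 38 25 1f e8 88 9e
  t1: e8 88 9e c2 41 38 25 1f

RES = [0xe8, 0x88, 0x9e, 0xc2, 0x41, 0x38, 0x25, 0x1f]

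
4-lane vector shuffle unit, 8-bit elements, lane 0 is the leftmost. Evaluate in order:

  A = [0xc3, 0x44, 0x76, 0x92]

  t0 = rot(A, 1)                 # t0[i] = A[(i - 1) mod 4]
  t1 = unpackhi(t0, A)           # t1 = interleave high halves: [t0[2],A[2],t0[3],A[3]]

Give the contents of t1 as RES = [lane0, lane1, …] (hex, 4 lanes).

RES = [0x44, 0x76, 0x76, 0x92]

t0 = [0x92, 0xc3, 0x44, 0x76]
t1 = [0x44, 0x76, 0x76, 0x92]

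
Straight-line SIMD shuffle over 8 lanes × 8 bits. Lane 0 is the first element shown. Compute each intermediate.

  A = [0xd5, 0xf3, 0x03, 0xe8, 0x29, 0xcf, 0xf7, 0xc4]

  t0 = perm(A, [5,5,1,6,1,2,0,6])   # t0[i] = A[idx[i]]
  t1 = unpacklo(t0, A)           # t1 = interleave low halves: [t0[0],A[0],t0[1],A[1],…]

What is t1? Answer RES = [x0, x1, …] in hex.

  t0: cf cf f3 f7 f3 03 d5 f7
  t1: cf d5 cf f3 f3 03 f7 e8

RES = [0xcf, 0xd5, 0xcf, 0xf3, 0xf3, 0x03, 0xf7, 0xe8]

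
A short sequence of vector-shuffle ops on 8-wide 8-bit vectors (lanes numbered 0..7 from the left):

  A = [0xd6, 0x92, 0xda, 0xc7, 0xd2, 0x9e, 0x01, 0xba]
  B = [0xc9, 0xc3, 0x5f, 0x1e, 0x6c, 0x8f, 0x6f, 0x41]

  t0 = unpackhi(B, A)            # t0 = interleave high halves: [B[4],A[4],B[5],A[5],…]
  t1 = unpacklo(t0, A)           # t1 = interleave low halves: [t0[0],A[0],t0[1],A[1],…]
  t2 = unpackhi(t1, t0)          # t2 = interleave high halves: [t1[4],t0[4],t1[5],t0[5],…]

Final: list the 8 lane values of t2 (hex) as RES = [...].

→ t0 |6c|d2|8f|9e|6f|01|41|ba|
→ t1 |6c|d6|d2|92|8f|da|9e|c7|
→ t2 |8f|6f|da|01|9e|41|c7|ba|

RES = [ 0x8f  0x6f  0xda  0x01  0x9e  0x41  0xc7  0xba ]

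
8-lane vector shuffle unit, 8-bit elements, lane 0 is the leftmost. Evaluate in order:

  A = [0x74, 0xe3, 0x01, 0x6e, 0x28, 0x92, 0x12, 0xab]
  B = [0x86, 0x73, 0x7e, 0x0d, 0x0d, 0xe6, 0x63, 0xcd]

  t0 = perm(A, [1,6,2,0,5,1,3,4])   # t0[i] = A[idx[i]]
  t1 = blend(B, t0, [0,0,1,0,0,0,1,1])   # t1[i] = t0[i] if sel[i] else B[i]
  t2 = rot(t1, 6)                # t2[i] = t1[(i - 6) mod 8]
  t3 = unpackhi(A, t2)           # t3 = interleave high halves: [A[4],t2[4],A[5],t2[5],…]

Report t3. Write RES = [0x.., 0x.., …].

RES = [ 0x28  0x6e  0x92  0x28  0x12  0x86  0xab  0x73 ]

→ t0 |e3|12|01|74|92|e3|6e|28|
→ t1 |86|73|01|0d|0d|e6|6e|28|
→ t2 |01|0d|0d|e6|6e|28|86|73|
→ t3 |28|6e|92|28|12|86|ab|73|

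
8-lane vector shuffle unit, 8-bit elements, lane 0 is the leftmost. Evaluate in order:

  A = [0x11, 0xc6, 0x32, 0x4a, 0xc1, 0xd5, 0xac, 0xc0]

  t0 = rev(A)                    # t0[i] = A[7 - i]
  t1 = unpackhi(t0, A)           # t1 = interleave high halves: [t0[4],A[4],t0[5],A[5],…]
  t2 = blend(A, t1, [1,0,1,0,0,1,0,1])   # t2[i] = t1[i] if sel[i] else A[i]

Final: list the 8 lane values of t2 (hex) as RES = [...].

t0 = [0xc0, 0xac, 0xd5, 0xc1, 0x4a, 0x32, 0xc6, 0x11]
t1 = [0x4a, 0xc1, 0x32, 0xd5, 0xc6, 0xac, 0x11, 0xc0]
t2 = [0x4a, 0xc6, 0x32, 0x4a, 0xc1, 0xac, 0xac, 0xc0]

RES = [ 0x4a  0xc6  0x32  0x4a  0xc1  0xac  0xac  0xc0 ]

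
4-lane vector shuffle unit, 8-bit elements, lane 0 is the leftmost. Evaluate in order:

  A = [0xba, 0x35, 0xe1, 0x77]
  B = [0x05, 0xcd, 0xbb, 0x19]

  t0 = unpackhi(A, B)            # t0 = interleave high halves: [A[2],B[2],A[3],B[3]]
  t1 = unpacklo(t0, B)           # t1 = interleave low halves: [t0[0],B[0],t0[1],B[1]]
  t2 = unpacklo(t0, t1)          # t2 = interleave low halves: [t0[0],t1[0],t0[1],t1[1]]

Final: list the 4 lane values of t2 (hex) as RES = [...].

RES = [0xe1, 0xe1, 0xbb, 0x05]

t0 = [0xe1, 0xbb, 0x77, 0x19]
t1 = [0xe1, 0x05, 0xbb, 0xcd]
t2 = [0xe1, 0xe1, 0xbb, 0x05]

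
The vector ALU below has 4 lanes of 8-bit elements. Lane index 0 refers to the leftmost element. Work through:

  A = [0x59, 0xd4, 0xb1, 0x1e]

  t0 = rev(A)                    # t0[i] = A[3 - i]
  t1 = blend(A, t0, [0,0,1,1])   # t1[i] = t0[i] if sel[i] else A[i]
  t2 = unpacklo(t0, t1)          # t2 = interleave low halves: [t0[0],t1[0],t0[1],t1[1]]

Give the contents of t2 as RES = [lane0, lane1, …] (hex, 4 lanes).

RES = [0x1e, 0x59, 0xb1, 0xd4]

  t0: 1e b1 d4 59
  t1: 59 d4 d4 59
  t2: 1e 59 b1 d4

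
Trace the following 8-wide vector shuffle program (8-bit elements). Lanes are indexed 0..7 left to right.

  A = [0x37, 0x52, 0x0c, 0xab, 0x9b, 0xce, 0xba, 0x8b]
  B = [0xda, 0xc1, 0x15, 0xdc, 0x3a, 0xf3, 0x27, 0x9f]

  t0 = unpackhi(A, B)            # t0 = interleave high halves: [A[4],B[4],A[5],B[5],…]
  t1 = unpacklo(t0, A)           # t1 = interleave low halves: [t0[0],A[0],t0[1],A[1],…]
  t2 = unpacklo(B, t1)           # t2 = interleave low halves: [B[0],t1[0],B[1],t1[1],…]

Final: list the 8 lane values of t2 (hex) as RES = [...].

t0 = [0x9b, 0x3a, 0xce, 0xf3, 0xba, 0x27, 0x8b, 0x9f]
t1 = [0x9b, 0x37, 0x3a, 0x52, 0xce, 0x0c, 0xf3, 0xab]
t2 = [0xda, 0x9b, 0xc1, 0x37, 0x15, 0x3a, 0xdc, 0x52]

RES = [0xda, 0x9b, 0xc1, 0x37, 0x15, 0x3a, 0xdc, 0x52]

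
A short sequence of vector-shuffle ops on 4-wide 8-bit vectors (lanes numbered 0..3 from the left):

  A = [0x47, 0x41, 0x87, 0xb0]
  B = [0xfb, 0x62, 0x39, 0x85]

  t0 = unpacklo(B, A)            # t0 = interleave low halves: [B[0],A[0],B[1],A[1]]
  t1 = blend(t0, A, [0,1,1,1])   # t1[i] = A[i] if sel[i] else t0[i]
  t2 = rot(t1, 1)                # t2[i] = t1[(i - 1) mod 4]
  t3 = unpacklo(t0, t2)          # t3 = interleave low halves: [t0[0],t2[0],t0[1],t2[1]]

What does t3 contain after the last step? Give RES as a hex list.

RES = [0xfb, 0xb0, 0x47, 0xfb]

  t0: fb 47 62 41
  t1: fb 41 87 b0
  t2: b0 fb 41 87
  t3: fb b0 47 fb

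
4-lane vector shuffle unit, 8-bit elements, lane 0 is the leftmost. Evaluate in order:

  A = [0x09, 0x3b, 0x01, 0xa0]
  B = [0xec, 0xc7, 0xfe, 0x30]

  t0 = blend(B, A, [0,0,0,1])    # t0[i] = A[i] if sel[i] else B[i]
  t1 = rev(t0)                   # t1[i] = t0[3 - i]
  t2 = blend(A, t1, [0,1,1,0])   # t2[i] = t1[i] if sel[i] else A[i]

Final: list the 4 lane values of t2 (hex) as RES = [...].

RES = [ 0x09  0xfe  0xc7  0xa0 ]

  t0: ec c7 fe a0
  t1: a0 fe c7 ec
  t2: 09 fe c7 a0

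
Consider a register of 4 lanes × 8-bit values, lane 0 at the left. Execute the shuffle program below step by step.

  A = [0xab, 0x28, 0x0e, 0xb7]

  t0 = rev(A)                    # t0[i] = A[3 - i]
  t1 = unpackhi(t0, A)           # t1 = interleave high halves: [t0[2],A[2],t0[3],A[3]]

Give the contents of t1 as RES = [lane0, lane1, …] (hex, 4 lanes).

RES = [ 0x28  0x0e  0xab  0xb7 ]

→ t0 |b7|0e|28|ab|
→ t1 |28|0e|ab|b7|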